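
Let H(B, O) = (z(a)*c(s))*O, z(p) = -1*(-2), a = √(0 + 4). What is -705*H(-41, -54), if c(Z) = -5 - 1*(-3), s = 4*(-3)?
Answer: -152280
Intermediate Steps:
a = 2 (a = √4 = 2)
s = -12
c(Z) = -2 (c(Z) = -5 + 3 = -2)
z(p) = 2
H(B, O) = -4*O (H(B, O) = (2*(-2))*O = -4*O)
-705*H(-41, -54) = -(-2820)*(-54) = -705*216 = -152280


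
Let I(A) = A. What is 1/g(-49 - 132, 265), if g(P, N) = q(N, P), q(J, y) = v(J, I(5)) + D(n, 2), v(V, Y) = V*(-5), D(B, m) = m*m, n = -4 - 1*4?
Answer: -1/1321 ≈ -0.00075700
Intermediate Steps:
n = -8 (n = -4 - 4 = -8)
D(B, m) = m²
v(V, Y) = -5*V
q(J, y) = 4 - 5*J (q(J, y) = -5*J + 2² = -5*J + 4 = 4 - 5*J)
g(P, N) = 4 - 5*N
1/g(-49 - 132, 265) = 1/(4 - 5*265) = 1/(4 - 1325) = 1/(-1321) = -1/1321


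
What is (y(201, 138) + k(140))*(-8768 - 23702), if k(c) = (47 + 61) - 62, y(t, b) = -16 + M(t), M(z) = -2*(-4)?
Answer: -1233860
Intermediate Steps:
M(z) = 8
y(t, b) = -8 (y(t, b) = -16 + 8 = -8)
k(c) = 46 (k(c) = 108 - 62 = 46)
(y(201, 138) + k(140))*(-8768 - 23702) = (-8 + 46)*(-8768 - 23702) = 38*(-32470) = -1233860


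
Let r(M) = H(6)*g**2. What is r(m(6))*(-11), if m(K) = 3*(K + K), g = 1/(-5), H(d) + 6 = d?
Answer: 0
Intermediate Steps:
H(d) = -6 + d
g = -1/5 ≈ -0.20000
m(K) = 6*K (m(K) = 3*(2*K) = 6*K)
r(M) = 0 (r(M) = (-6 + 6)*(-1/5)**2 = 0*(1/25) = 0)
r(m(6))*(-11) = 0*(-11) = 0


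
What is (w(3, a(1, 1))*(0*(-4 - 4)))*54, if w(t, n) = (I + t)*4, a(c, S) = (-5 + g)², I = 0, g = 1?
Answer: 0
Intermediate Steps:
a(c, S) = 16 (a(c, S) = (-5 + 1)² = (-4)² = 16)
w(t, n) = 4*t (w(t, n) = (0 + t)*4 = t*4 = 4*t)
(w(3, a(1, 1))*(0*(-4 - 4)))*54 = ((4*3)*(0*(-4 - 4)))*54 = (12*(0*(-8)))*54 = (12*0)*54 = 0*54 = 0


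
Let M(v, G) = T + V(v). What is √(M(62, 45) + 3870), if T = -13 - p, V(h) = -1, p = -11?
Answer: √3867 ≈ 62.185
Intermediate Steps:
T = -2 (T = -13 - 1*(-11) = -13 + 11 = -2)
M(v, G) = -3 (M(v, G) = -2 - 1 = -3)
√(M(62, 45) + 3870) = √(-3 + 3870) = √3867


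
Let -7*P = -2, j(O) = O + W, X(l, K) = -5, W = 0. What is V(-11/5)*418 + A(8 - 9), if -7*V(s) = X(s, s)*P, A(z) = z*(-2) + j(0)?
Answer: 4278/49 ≈ 87.306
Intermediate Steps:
j(O) = O (j(O) = O + 0 = O)
P = 2/7 (P = -⅐*(-2) = 2/7 ≈ 0.28571)
A(z) = -2*z (A(z) = z*(-2) + 0 = -2*z + 0 = -2*z)
V(s) = 10/49 (V(s) = -(-5)*2/(7*7) = -⅐*(-10/7) = 10/49)
V(-11/5)*418 + A(8 - 9) = (10/49)*418 - 2*(8 - 9) = 4180/49 - 2*(-1) = 4180/49 + 2 = 4278/49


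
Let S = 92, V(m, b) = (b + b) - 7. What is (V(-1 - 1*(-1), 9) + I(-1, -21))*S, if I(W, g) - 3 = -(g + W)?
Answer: 3312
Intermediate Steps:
I(W, g) = 3 - W - g (I(W, g) = 3 - (g + W) = 3 - (W + g) = 3 + (-W - g) = 3 - W - g)
V(m, b) = -7 + 2*b (V(m, b) = 2*b - 7 = -7 + 2*b)
(V(-1 - 1*(-1), 9) + I(-1, -21))*S = ((-7 + 2*9) + (3 - 1*(-1) - 1*(-21)))*92 = ((-7 + 18) + (3 + 1 + 21))*92 = (11 + 25)*92 = 36*92 = 3312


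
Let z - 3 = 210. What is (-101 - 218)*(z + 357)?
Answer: -181830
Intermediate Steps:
z = 213 (z = 3 + 210 = 213)
(-101 - 218)*(z + 357) = (-101 - 218)*(213 + 357) = -319*570 = -181830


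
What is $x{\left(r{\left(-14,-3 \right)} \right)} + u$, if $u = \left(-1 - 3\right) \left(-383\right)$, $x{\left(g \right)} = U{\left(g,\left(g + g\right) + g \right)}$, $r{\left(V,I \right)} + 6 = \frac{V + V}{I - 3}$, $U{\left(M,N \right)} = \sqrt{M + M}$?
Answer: $1532 + \frac{2 i \sqrt{6}}{3} \approx 1532.0 + 1.633 i$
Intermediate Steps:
$U{\left(M,N \right)} = \sqrt{2} \sqrt{M}$ ($U{\left(M,N \right)} = \sqrt{2 M} = \sqrt{2} \sqrt{M}$)
$r{\left(V,I \right)} = -6 + \frac{2 V}{-3 + I}$ ($r{\left(V,I \right)} = -6 + \frac{V + V}{I - 3} = -6 + \frac{2 V}{-3 + I}$)
$x{\left(g \right)} = \sqrt{2} \sqrt{g}$
$u = 1532$ ($u = \left(-4\right) \left(-383\right) = 1532$)
$x{\left(r{\left(-14,-3 \right)} \right)} + u = \sqrt{2} \sqrt{\frac{2 \left(9 - 14 - -9\right)}{-3 - 3}} + 1532 = \sqrt{2} \sqrt{\frac{2 \left(9 - 14 + 9\right)}{-6}} + 1532 = \sqrt{2} \sqrt{2 \left(- \frac{1}{6}\right) 4} + 1532 = \sqrt{2} \sqrt{- \frac{4}{3}} + 1532 = \sqrt{2} \frac{2 i \sqrt{3}}{3} + 1532 = \frac{2 i \sqrt{6}}{3} + 1532 = 1532 + \frac{2 i \sqrt{6}}{3}$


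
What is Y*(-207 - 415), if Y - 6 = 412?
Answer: -259996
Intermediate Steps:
Y = 418 (Y = 6 + 412 = 418)
Y*(-207 - 415) = 418*(-207 - 415) = 418*(-622) = -259996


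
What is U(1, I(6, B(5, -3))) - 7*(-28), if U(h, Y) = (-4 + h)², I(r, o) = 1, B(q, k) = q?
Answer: 205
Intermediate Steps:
U(1, I(6, B(5, -3))) - 7*(-28) = (-4 + 1)² - 7*(-28) = (-3)² + 196 = 9 + 196 = 205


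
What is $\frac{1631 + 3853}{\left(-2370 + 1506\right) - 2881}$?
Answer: $- \frac{5484}{3745} \approx -1.4644$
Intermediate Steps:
$\frac{1631 + 3853}{\left(-2370 + 1506\right) - 2881} = \frac{5484}{-864 - 2881} = \frac{5484}{-3745} = 5484 \left(- \frac{1}{3745}\right) = - \frac{5484}{3745}$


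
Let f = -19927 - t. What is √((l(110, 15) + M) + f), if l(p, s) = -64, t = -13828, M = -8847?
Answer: I*√15010 ≈ 122.52*I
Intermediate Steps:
f = -6099 (f = -19927 - 1*(-13828) = -19927 + 13828 = -6099)
√((l(110, 15) + M) + f) = √((-64 - 8847) - 6099) = √(-8911 - 6099) = √(-15010) = I*√15010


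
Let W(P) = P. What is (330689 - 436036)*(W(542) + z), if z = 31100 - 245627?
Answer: 22542677795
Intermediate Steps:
z = -214527
(330689 - 436036)*(W(542) + z) = (330689 - 436036)*(542 - 214527) = -105347*(-213985) = 22542677795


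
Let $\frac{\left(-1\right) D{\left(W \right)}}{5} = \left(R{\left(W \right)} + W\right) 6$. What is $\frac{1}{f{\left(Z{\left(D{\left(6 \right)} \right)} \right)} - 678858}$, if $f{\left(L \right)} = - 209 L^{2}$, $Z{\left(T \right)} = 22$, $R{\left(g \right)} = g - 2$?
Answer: $- \frac{1}{780014} \approx -1.282 \cdot 10^{-6}$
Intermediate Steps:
$R{\left(g \right)} = -2 + g$
$D{\left(W \right)} = 60 - 60 W$ ($D{\left(W \right)} = - 5 \left(\left(-2 + W\right) + W\right) 6 = - 5 \left(-2 + 2 W\right) 6 = - 5 \left(-12 + 12 W\right) = 60 - 60 W$)
$\frac{1}{f{\left(Z{\left(D{\left(6 \right)} \right)} \right)} - 678858} = \frac{1}{- 209 \cdot 22^{2} - 678858} = \frac{1}{\left(-209\right) 484 - 678858} = \frac{1}{-101156 - 678858} = \frac{1}{-780014} = - \frac{1}{780014}$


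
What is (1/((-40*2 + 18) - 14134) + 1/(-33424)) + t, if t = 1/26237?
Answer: -193729709/3112279536912 ≈ -6.2247e-5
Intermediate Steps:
t = 1/26237 ≈ 3.8114e-5
(1/((-40*2 + 18) - 14134) + 1/(-33424)) + t = (1/((-40*2 + 18) - 14134) + 1/(-33424)) + 1/26237 = (1/((-80 + 18) - 14134) - 1/33424) + 1/26237 = (1/(-62 - 14134) - 1/33424) + 1/26237 = (1/(-14196) - 1/33424) + 1/26237 = (-1/14196 - 1/33424) + 1/26237 = -11905/118621776 + 1/26237 = -193729709/3112279536912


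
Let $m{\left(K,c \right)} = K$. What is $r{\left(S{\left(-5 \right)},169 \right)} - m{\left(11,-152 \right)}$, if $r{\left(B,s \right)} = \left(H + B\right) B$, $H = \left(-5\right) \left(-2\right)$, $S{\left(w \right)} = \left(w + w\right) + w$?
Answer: $64$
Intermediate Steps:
$S{\left(w \right)} = 3 w$ ($S{\left(w \right)} = 2 w + w = 3 w$)
$H = 10$
$r{\left(B,s \right)} = B \left(10 + B\right)$ ($r{\left(B,s \right)} = \left(10 + B\right) B = B \left(10 + B\right)$)
$r{\left(S{\left(-5 \right)},169 \right)} - m{\left(11,-152 \right)} = 3 \left(-5\right) \left(10 + 3 \left(-5\right)\right) - 11 = - 15 \left(10 - 15\right) - 11 = \left(-15\right) \left(-5\right) - 11 = 75 - 11 = 64$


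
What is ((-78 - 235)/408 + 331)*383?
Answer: 51603505/408 ≈ 1.2648e+5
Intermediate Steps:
((-78 - 235)/408 + 331)*383 = (-313*1/408 + 331)*383 = (-313/408 + 331)*383 = (134735/408)*383 = 51603505/408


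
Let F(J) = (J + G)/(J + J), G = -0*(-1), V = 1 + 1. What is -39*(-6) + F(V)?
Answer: 469/2 ≈ 234.50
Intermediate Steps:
V = 2
G = 0 (G = -1*0 = 0)
F(J) = 1/2 (F(J) = (J + 0)/(J + J) = J/((2*J)) = J*(1/(2*J)) = 1/2)
-39*(-6) + F(V) = -39*(-6) + 1/2 = 234 + 1/2 = 469/2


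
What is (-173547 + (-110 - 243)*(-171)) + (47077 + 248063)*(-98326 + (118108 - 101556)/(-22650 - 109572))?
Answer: -639515630127368/22037 ≈ -2.9020e+10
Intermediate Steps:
(-173547 + (-110 - 243)*(-171)) + (47077 + 248063)*(-98326 + (118108 - 101556)/(-22650 - 109572)) = (-173547 - 353*(-171)) + 295140*(-98326 + 16552/(-132222)) = (-173547 + 60363) + 295140*(-98326 + 16552*(-1/132222)) = -113184 + 295140*(-98326 - 8276/66111) = -113184 + 295140*(-6500438462/66111) = -113184 - 639513135891560/22037 = -639515630127368/22037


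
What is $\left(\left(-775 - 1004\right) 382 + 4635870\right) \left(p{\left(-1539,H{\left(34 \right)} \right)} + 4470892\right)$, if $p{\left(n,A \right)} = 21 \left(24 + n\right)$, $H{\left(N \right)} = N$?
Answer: $17562284822484$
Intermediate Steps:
$p{\left(n,A \right)} = 504 + 21 n$
$\left(\left(-775 - 1004\right) 382 + 4635870\right) \left(p{\left(-1539,H{\left(34 \right)} \right)} + 4470892\right) = \left(\left(-775 - 1004\right) 382 + 4635870\right) \left(\left(504 + 21 \left(-1539\right)\right) + 4470892\right) = \left(\left(-1779\right) 382 + 4635870\right) \left(\left(504 - 32319\right) + 4470892\right) = \left(-679578 + 4635870\right) \left(-31815 + 4470892\right) = 3956292 \cdot 4439077 = 17562284822484$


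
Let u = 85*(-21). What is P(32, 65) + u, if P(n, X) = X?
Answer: -1720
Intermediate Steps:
u = -1785
P(32, 65) + u = 65 - 1785 = -1720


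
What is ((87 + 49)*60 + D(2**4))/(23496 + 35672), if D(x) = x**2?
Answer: 263/1849 ≈ 0.14224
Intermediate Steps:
((87 + 49)*60 + D(2**4))/(23496 + 35672) = ((87 + 49)*60 + (2**4)**2)/(23496 + 35672) = (136*60 + 16**2)/59168 = (8160 + 256)*(1/59168) = 8416*(1/59168) = 263/1849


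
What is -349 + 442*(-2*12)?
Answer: -10957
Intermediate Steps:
-349 + 442*(-2*12) = -349 + 442*(-24) = -349 - 10608 = -10957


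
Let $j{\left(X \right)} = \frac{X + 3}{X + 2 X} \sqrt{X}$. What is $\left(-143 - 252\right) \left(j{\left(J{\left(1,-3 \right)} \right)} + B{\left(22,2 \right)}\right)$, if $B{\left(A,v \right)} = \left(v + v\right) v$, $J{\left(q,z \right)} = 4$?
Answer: $- \frac{21725}{6} \approx -3620.8$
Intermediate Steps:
$B{\left(A,v \right)} = 2 v^{2}$ ($B{\left(A,v \right)} = 2 v v = 2 v^{2}$)
$j{\left(X \right)} = \frac{3 + X}{3 \sqrt{X}}$ ($j{\left(X \right)} = \frac{3 + X}{3 X} \sqrt{X} = \frac{3 + X}{3 \sqrt{X}}$)
$\left(-143 - 252\right) \left(j{\left(J{\left(1,-3 \right)} \right)} + B{\left(22,2 \right)}\right) = \left(-143 - 252\right) \left(\frac{3 + 4}{3 \cdot 2} + 2 \cdot 2^{2}\right) = \left(-143 - 252\right) \left(\frac{1}{3} \cdot \frac{1}{2} \cdot 7 + 2 \cdot 4\right) = - 395 \left(\frac{7}{6} + 8\right) = \left(-395\right) \frac{55}{6} = - \frac{21725}{6}$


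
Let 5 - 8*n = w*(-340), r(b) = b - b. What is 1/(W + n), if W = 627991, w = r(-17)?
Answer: 8/5023933 ≈ 1.5924e-6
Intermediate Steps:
r(b) = 0
w = 0
n = 5/8 (n = 5/8 - 0*(-340) = 5/8 - ⅛*0 = 5/8 + 0 = 5/8 ≈ 0.62500)
1/(W + n) = 1/(627991 + 5/8) = 1/(5023933/8) = 8/5023933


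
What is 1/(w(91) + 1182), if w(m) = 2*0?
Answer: 1/1182 ≈ 0.00084602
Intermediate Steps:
w(m) = 0
1/(w(91) + 1182) = 1/(0 + 1182) = 1/1182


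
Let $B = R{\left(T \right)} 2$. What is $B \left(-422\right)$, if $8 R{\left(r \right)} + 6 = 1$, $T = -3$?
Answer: $\frac{1055}{2} \approx 527.5$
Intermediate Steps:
$R{\left(r \right)} = - \frac{5}{8}$ ($R{\left(r \right)} = - \frac{3}{4} + \frac{1}{8} \cdot 1 = - \frac{3}{4} + \frac{1}{8} = - \frac{5}{8}$)
$B = - \frac{5}{4}$ ($B = \left(- \frac{5}{8}\right) 2 = - \frac{5}{4} \approx -1.25$)
$B \left(-422\right) = \left(- \frac{5}{4}\right) \left(-422\right) = \frac{1055}{2}$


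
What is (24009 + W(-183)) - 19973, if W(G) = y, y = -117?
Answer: 3919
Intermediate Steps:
W(G) = -117
(24009 + W(-183)) - 19973 = (24009 - 117) - 19973 = 23892 - 19973 = 3919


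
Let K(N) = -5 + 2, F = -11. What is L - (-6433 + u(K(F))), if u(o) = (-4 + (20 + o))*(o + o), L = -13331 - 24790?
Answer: -31610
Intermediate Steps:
L = -38121
K(N) = -3
u(o) = 2*o*(16 + o) (u(o) = (16 + o)*(2*o) = 2*o*(16 + o))
L - (-6433 + u(K(F))) = -38121 - (-6433 + 2*(-3)*(16 - 3)) = -38121 - (-6433 + 2*(-3)*13) = -38121 - (-6433 - 78) = -38121 - 1*(-6511) = -38121 + 6511 = -31610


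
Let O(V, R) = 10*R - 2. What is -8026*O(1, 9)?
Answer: -706288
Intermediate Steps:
O(V, R) = -2 + 10*R
-8026*O(1, 9) = -8026*(-2 + 10*9) = -8026*(-2 + 90) = -8026*88 = -706288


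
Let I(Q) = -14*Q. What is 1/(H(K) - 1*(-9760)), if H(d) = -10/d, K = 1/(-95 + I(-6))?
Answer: 1/9870 ≈ 0.00010132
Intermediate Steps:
K = -1/11 (K = 1/(-95 - 14*(-6)) = 1/(-95 + 84) = 1/(-11) = -1/11 ≈ -0.090909)
1/(H(K) - 1*(-9760)) = 1/(-10/(-1/11) - 1*(-9760)) = 1/(-10*(-11) + 9760) = 1/(110 + 9760) = 1/9870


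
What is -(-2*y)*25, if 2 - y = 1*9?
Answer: -350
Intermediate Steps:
y = -7 (y = 2 - 9 = -7)
-(-2*y)*25 = -(-2*(-7))*25 = -14*25 = -1*350 = -350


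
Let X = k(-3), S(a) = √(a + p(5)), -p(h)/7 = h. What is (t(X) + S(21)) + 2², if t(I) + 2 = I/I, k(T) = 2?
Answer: 3 + I*√14 ≈ 3.0 + 3.7417*I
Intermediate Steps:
p(h) = -7*h
S(a) = √(-35 + a) (S(a) = √(a - 7*5) = √(a - 35) = √(-35 + a))
X = 2
t(I) = -1 (t(I) = -2 + I/I = -2 + 1 = -1)
(t(X) + S(21)) + 2² = (-1 + √(-35 + 21)) + 2² = (-1 + √(-14)) + 4 = (-1 + I*√14) + 4 = 3 + I*√14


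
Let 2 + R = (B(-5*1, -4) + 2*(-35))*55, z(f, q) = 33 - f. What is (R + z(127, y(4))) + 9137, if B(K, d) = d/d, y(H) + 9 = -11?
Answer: 5246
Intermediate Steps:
y(H) = -20 (y(H) = -9 - 11 = -20)
B(K, d) = 1
R = -3797 (R = -2 + (1 + 2*(-35))*55 = -2 + (1 - 70)*55 = -2 - 69*55 = -2 - 3795 = -3797)
(R + z(127, y(4))) + 9137 = (-3797 + (33 - 1*127)) + 9137 = (-3797 + (33 - 127)) + 9137 = (-3797 - 94) + 9137 = -3891 + 9137 = 5246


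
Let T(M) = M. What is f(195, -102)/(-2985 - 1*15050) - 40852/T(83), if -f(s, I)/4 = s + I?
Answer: -736734944/1496905 ≈ -492.17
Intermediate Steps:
f(s, I) = -4*I - 4*s (f(s, I) = -4*(s + I) = -4*(I + s) = -4*I - 4*s)
f(195, -102)/(-2985 - 1*15050) - 40852/T(83) = (-4*(-102) - 4*195)/(-2985 - 1*15050) - 40852/83 = (408 - 780)/(-2985 - 15050) - 40852*1/83 = -372/(-18035) - 40852/83 = -372*(-1/18035) - 40852/83 = 372/18035 - 40852/83 = -736734944/1496905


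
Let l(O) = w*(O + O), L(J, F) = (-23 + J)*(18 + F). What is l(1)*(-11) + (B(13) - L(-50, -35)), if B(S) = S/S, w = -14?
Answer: -932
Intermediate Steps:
B(S) = 1
l(O) = -28*O (l(O) = -14*(O + O) = -28*O)
l(1)*(-11) + (B(13) - L(-50, -35)) = -28*1*(-11) + (1 - (-414 - 23*(-35) + 18*(-50) - 35*(-50))) = -28*(-11) + (1 - (-414 + 805 - 900 + 1750)) = 308 + (1 - 1*1241) = 308 + (1 - 1241) = 308 - 1240 = -932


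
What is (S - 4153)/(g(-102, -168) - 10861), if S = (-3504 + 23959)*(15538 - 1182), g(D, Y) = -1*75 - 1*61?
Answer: -293647827/10997 ≈ -26703.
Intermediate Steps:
g(D, Y) = -136 (g(D, Y) = -75 - 61 = -136)
S = 293651980 (S = 20455*14356 = 293651980)
(S - 4153)/(g(-102, -168) - 10861) = (293651980 - 4153)/(-136 - 10861) = 293647827/(-10997) = 293647827*(-1/10997) = -293647827/10997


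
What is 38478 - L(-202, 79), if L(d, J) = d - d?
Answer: 38478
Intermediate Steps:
L(d, J) = 0
38478 - L(-202, 79) = 38478 - 1*0 = 38478 + 0 = 38478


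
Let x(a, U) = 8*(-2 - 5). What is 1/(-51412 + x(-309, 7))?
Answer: -1/51468 ≈ -1.9430e-5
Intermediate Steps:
x(a, U) = -56 (x(a, U) = 8*(-7) = -56)
1/(-51412 + x(-309, 7)) = 1/(-51412 - 56) = 1/(-51468) = -1/51468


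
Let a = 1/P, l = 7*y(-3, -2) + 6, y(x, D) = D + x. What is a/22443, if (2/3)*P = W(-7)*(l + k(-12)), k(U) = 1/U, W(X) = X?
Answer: 8/54828249 ≈ 1.4591e-7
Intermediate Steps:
l = -29 (l = 7*(-2 - 3) + 6 = 7*(-5) + 6 = -35 + 6 = -29)
P = 2443/8 (P = 3*(-7*(-29 + 1/(-12)))/2 = 3*(-7*(-29 - 1/12))/2 = 3*(-7*(-349/12))/2 = (3/2)*(2443/12) = 2443/8 ≈ 305.38)
a = 8/2443 (a = 1/(2443/8) = 8/2443 ≈ 0.0032747)
a/22443 = (8/2443)/22443 = (8/2443)*(1/22443) = 8/54828249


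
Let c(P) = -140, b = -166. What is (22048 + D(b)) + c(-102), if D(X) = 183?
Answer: 22091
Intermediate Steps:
(22048 + D(b)) + c(-102) = (22048 + 183) - 140 = 22231 - 140 = 22091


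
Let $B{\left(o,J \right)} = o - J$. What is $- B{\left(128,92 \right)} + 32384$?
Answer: $32348$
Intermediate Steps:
$- B{\left(128,92 \right)} + 32384 = - (128 - 92) + 32384 = \left(-1\right) 36 + 32384 = -36 + 32384 = 32348$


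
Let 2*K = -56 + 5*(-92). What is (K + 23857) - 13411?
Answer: 10188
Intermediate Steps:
K = -258 (K = (-56 + 5*(-92))/2 = (-56 - 460)/2 = (1/2)*(-516) = -258)
(K + 23857) - 13411 = (-258 + 23857) - 13411 = 23599 - 13411 = 10188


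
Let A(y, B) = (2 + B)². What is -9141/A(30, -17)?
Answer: -3047/75 ≈ -40.627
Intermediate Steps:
-9141/A(30, -17) = -9141/(2 - 17)² = -9141/((-15)²) = -9141/225 = -9141*1/225 = -3047/75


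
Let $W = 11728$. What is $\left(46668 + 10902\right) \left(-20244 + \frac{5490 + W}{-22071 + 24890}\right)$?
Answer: $- \frac{3284404078260}{2819} \approx -1.1651 \cdot 10^{9}$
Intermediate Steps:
$\left(46668 + 10902\right) \left(-20244 + \frac{5490 + W}{-22071 + 24890}\right) = \left(46668 + 10902\right) \left(-20244 + \frac{5490 + 11728}{-22071 + 24890}\right) = 57570 \left(-20244 + \frac{17218}{2819}\right) = 57570 \left(- \frac{57050618}{2819}\right) = - \frac{3284404078260}{2819}$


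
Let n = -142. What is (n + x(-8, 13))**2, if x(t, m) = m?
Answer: 16641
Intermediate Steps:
(n + x(-8, 13))**2 = (-142 + 13)**2 = (-129)**2 = 16641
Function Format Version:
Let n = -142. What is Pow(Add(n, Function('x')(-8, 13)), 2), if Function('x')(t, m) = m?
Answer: 16641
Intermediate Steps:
Pow(Add(n, Function('x')(-8, 13)), 2) = Pow(Add(-142, 13), 2) = Pow(-129, 2) = 16641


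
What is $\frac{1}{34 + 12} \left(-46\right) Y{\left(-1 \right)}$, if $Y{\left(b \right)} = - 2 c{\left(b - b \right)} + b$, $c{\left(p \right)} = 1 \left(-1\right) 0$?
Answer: $1$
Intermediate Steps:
$c{\left(p \right)} = 0$ ($c{\left(p \right)} = \left(-1\right) 0 = 0$)
$Y{\left(b \right)} = b$ ($Y{\left(b \right)} = \left(-2\right) 0 + b = 0 + b = b$)
$\frac{1}{34 + 12} \left(-46\right) Y{\left(-1 \right)} = \frac{1}{34 + 12} \left(-46\right) \left(-1\right) = \frac{1}{46} \left(-46\right) \left(-1\right) = \left(-1\right) \left(-1\right) = 1$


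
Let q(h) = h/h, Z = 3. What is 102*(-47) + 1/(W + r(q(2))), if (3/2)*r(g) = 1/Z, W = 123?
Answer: -5316537/1109 ≈ -4794.0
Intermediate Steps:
q(h) = 1
r(g) = 2/9 (r(g) = (⅔)/3 = (⅔)*(⅓) = 2/9)
102*(-47) + 1/(W + r(q(2))) = 102*(-47) + 1/(123 + 2/9) = -4794 + 1/(1109/9) = -4794 + 9/1109 = -5316537/1109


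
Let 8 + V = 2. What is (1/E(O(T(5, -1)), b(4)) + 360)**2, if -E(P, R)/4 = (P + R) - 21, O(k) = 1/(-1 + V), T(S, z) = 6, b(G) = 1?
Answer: 41228084209/318096 ≈ 1.2961e+5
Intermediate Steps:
V = -6 (V = -8 + 2 = -6)
O(k) = -1/7 (O(k) = 1/(-1 - 6) = 1/(-7) = -1/7)
E(P, R) = 84 - 4*P - 4*R (E(P, R) = -4*((P + R) - 21) = -4*(-21 + P + R) = 84 - 4*P - 4*R)
(1/E(O(T(5, -1)), b(4)) + 360)**2 = (1/(84 - 4*(-1/7) - 4*1) + 360)**2 = (1/(84 + 4/7 - 4) + 360)**2 = (1/(564/7) + 360)**2 = (7/564 + 360)**2 = (203047/564)**2 = 41228084209/318096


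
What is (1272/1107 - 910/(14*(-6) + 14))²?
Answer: 27258841/136161 ≈ 200.20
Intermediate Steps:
(1272/1107 - 910/(14*(-6) + 14))² = (1272*(1/1107) - 910/(-84 + 14))² = (424/369 - 910/(-70))² = (424/369 - 910*(-1/70))² = (424/369 + 13)² = (5221/369)² = 27258841/136161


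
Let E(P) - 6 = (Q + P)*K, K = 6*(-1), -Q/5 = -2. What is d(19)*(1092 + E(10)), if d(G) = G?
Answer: 18582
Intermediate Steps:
Q = 10 (Q = -5*(-2) = 10)
K = -6
E(P) = -54 - 6*P (E(P) = 6 + (10 + P)*(-6) = 6 + (-60 - 6*P) = -54 - 6*P)
d(19)*(1092 + E(10)) = 19*(1092 + (-54 - 6*10)) = 19*(1092 + (-54 - 60)) = 19*(1092 - 114) = 19*978 = 18582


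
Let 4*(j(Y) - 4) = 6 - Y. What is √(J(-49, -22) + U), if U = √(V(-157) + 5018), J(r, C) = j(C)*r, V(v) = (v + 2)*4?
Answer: √(-539 + √4398) ≈ 21.741*I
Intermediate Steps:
j(Y) = 11/2 - Y/4 (j(Y) = 4 + (6 - Y)/4 = 4 + (3/2 - Y/4) = 11/2 - Y/4)
V(v) = 8 + 4*v (V(v) = (2 + v)*4 = 8 + 4*v)
J(r, C) = r*(11/2 - C/4) (J(r, C) = (11/2 - C/4)*r = r*(11/2 - C/4))
U = √4398 (U = √((8 + 4*(-157)) + 5018) = √((8 - 628) + 5018) = √(-620 + 5018) = √4398 ≈ 66.317)
√(J(-49, -22) + U) = √((¼)*(-49)*(22 - 1*(-22)) + √4398) = √((¼)*(-49)*(22 + 22) + √4398) = √((¼)*(-49)*44 + √4398) = √(-539 + √4398)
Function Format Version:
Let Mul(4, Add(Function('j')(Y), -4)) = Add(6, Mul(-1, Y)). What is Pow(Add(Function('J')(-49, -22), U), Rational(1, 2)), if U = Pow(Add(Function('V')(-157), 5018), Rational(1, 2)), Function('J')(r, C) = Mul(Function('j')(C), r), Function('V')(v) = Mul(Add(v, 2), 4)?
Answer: Pow(Add(-539, Pow(4398, Rational(1, 2))), Rational(1, 2)) ≈ Mul(21.741, I)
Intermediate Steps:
Function('j')(Y) = Add(Rational(11, 2), Mul(Rational(-1, 4), Y)) (Function('j')(Y) = Add(4, Mul(Rational(1, 4), Add(6, Mul(-1, Y)))) = Add(4, Add(Rational(3, 2), Mul(Rational(-1, 4), Y))) = Add(Rational(11, 2), Mul(Rational(-1, 4), Y)))
Function('V')(v) = Add(8, Mul(4, v)) (Function('V')(v) = Mul(Add(2, v), 4) = Add(8, Mul(4, v)))
Function('J')(r, C) = Mul(r, Add(Rational(11, 2), Mul(Rational(-1, 4), C))) (Function('J')(r, C) = Mul(Add(Rational(11, 2), Mul(Rational(-1, 4), C)), r) = Mul(r, Add(Rational(11, 2), Mul(Rational(-1, 4), C))))
U = Pow(4398, Rational(1, 2)) (U = Pow(Add(Add(8, Mul(4, -157)), 5018), Rational(1, 2)) = Pow(Add(Add(8, -628), 5018), Rational(1, 2)) = Pow(Add(-620, 5018), Rational(1, 2)) = Pow(4398, Rational(1, 2)) ≈ 66.317)
Pow(Add(Function('J')(-49, -22), U), Rational(1, 2)) = Pow(Add(Mul(Rational(1, 4), -49, Add(22, Mul(-1, -22))), Pow(4398, Rational(1, 2))), Rational(1, 2)) = Pow(Add(Mul(Rational(1, 4), -49, Add(22, 22)), Pow(4398, Rational(1, 2))), Rational(1, 2)) = Pow(Add(Mul(Rational(1, 4), -49, 44), Pow(4398, Rational(1, 2))), Rational(1, 2)) = Pow(Add(-539, Pow(4398, Rational(1, 2))), Rational(1, 2))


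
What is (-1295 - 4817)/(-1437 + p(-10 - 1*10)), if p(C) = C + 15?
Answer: 3056/721 ≈ 4.2386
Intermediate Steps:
p(C) = 15 + C
(-1295 - 4817)/(-1437 + p(-10 - 1*10)) = (-1295 - 4817)/(-1437 + (15 + (-10 - 1*10))) = -6112/(-1437 + (15 + (-10 - 10))) = -6112/(-1437 + (15 - 20)) = -6112/(-1437 - 5) = -6112/(-1442) = -6112*(-1/1442) = 3056/721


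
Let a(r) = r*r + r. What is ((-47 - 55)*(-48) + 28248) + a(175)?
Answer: 63944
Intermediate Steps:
a(r) = r + r² (a(r) = r² + r = r + r²)
((-47 - 55)*(-48) + 28248) + a(175) = ((-47 - 55)*(-48) + 28248) + 175*(1 + 175) = (-102*(-48) + 28248) + 175*176 = (4896 + 28248) + 30800 = 33144 + 30800 = 63944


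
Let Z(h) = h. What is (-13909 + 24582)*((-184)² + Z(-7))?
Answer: 361270377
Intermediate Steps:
(-13909 + 24582)*((-184)² + Z(-7)) = (-13909 + 24582)*((-184)² - 7) = 10673*(33856 - 7) = 10673*33849 = 361270377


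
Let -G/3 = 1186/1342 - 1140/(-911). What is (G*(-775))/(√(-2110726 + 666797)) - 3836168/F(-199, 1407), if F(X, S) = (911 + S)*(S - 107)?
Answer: -7861/6175 - 3034503975*I*√1443929/882646363049 ≈ -1.273 - 4.1312*I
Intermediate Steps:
G = -3915489/611281 (G = -3*(1186/1342 - 1140/(-911)) = -3*(1186*(1/1342) - 1140*(-1/911)) = -3*(593/671 + 1140/911) = -3*1305163/611281 = -3915489/611281 ≈ -6.4054)
F(X, S) = (-107 + S)*(911 + S) (F(X, S) = (911 + S)*(-107 + S) = (-107 + S)*(911 + S))
(G*(-775))/(√(-2110726 + 666797)) - 3836168/F(-199, 1407) = (-3915489/611281*(-775))/(√(-2110726 + 666797)) - 3836168/(-97477 + 1407² + 804*1407) = 3034503975/(611281*(√(-1443929))) - 3836168/(-97477 + 1979649 + 1131228) = 3034503975/(611281*((I*√1443929))) - 3836168/3013400 = 3034503975*(-I*√1443929/1443929)/611281 - 3836168*1/3013400 = -3034503975*I*√1443929/882646363049 - 7861/6175 = -7861/6175 - 3034503975*I*√1443929/882646363049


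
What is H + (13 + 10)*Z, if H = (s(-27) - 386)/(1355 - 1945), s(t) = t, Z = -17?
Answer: -3903/10 ≈ -390.30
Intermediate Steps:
H = 7/10 (H = (-27 - 386)/(1355 - 1945) = -413/(-590) = -413*(-1/590) = 7/10 ≈ 0.70000)
H + (13 + 10)*Z = 7/10 + (13 + 10)*(-17) = 7/10 + 23*(-17) = 7/10 - 391 = -3903/10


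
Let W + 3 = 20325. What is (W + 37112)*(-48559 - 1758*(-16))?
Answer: -1173434054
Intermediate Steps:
W = 20322 (W = -3 + 20325 = 20322)
(W + 37112)*(-48559 - 1758*(-16)) = (20322 + 37112)*(-48559 - 1758*(-16)) = 57434*(-48559 + 28128) = 57434*(-20431) = -1173434054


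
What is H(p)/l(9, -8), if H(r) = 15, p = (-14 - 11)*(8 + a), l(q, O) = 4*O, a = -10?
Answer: -15/32 ≈ -0.46875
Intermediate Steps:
p = 50 (p = (-14 - 11)*(8 - 10) = -25*(-2) = 50)
H(p)/l(9, -8) = 15/((4*(-8))) = 15/(-32) = 15*(-1/32) = -15/32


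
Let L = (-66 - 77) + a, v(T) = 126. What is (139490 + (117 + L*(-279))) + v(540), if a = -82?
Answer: 202508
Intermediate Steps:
L = -225 (L = (-66 - 77) - 82 = -143 - 82 = -225)
(139490 + (117 + L*(-279))) + v(540) = (139490 + (117 - 225*(-279))) + 126 = (139490 + (117 + 62775)) + 126 = (139490 + 62892) + 126 = 202382 + 126 = 202508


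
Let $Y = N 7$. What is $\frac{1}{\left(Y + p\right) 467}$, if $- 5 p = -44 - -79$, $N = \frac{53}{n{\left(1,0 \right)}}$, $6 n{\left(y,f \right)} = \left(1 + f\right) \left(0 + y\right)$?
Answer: $\frac{1}{1036273} \approx 9.65 \cdot 10^{-7}$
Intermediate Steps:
$n{\left(y,f \right)} = \frac{y \left(1 + f\right)}{6}$ ($n{\left(y,f \right)} = \frac{\left(1 + f\right) \left(0 + y\right)}{6} = \frac{\left(1 + f\right) y}{6} = \frac{y \left(1 + f\right)}{6}$)
$N = 318$ ($N = \frac{53}{\frac{1}{6} \cdot 1 \left(1 + 0\right)} = \frac{53}{\frac{1}{6} \cdot 1 \cdot 1} = 53 \frac{1}{\frac{1}{6}} = 53 \cdot 6 = 318$)
$p = -7$ ($p = - \frac{-44 - -79}{5} = - \frac{-44 + 79}{5} = \left(- \frac{1}{5}\right) 35 = -7$)
$Y = 2226$ ($Y = 318 \cdot 7 = 2226$)
$\frac{1}{\left(Y + p\right) 467} = \frac{1}{\left(2226 - 7\right) 467} = \frac{1}{2219 \cdot 467} = \frac{1}{1036273}$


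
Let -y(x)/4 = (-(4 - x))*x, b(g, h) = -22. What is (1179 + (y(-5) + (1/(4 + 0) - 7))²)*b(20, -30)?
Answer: -6345603/8 ≈ -7.9320e+5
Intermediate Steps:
y(x) = -4*x*(-4 + x) (y(x) = -4*(-(4 - x))*x = -4*(-4 + x)*x = -4*x*(-4 + x))
(1179 + (y(-5) + (1/(4 + 0) - 7))²)*b(20, -30) = (1179 + (4*(-5)*(4 - 1*(-5)) + (1/(4 + 0) - 7))²)*(-22) = (1179 + (4*(-5)*(4 + 5) + (1/4 - 7))²)*(-22) = (1179 + (4*(-5)*9 + (¼ - 7))²)*(-22) = (1179 + (-180 - 27/4)²)*(-22) = (1179 + (-747/4)²)*(-22) = (1179 + 558009/16)*(-22) = (576873/16)*(-22) = -6345603/8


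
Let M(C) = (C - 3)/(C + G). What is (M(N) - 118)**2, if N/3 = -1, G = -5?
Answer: 219961/16 ≈ 13748.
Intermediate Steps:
N = -3 (N = 3*(-1) = -3)
M(C) = (-3 + C)/(-5 + C) (M(C) = (C - 3)/(C - 5) = (-3 + C)/(-5 + C))
(M(N) - 118)**2 = ((-3 - 3)/(-5 - 3) - 118)**2 = (-6/(-8) - 118)**2 = (-1/8*(-6) - 118)**2 = (3/4 - 118)**2 = (-469/4)**2 = 219961/16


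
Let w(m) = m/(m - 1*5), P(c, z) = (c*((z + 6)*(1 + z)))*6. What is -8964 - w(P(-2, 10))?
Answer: -18978900/2117 ≈ -8965.0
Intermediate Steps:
P(c, z) = 6*c*(1 + z)*(6 + z) (P(c, z) = (c*((6 + z)*(1 + z)))*6 = (c*((1 + z)*(6 + z)))*6 = (c*(1 + z)*(6 + z))*6 = 6*c*(1 + z)*(6 + z))
w(m) = m/(-5 + m) (w(m) = m/(m - 5) = m/(-5 + m))
-8964 - w(P(-2, 10)) = -8964 - 6*(-2)*(6 + 10² + 7*10)/(-5 + 6*(-2)*(6 + 10² + 7*10)) = -8964 - 6*(-2)*(6 + 100 + 70)/(-5 + 6*(-2)*(6 + 100 + 70)) = -8964 - 6*(-2)*176/(-5 + 6*(-2)*176) = -8964 - (-2112)/(-5 - 2112) = -8964 - (-2112)/(-2117) = -8964 - (-2112)*(-1)/2117 = -8964 - 1*2112/2117 = -8964 - 2112/2117 = -18978900/2117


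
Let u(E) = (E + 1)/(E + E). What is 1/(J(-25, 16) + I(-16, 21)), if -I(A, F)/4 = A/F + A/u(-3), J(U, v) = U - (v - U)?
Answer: 21/2710 ≈ 0.0077491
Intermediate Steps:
u(E) = (1 + E)/(2*E) (u(E) = (1 + E)/((2*E)) = (1 + E)*(1/(2*E)) = (1 + E)/(2*E))
J(U, v) = -v + 2*U (J(U, v) = U + (U - v) = -v + 2*U)
I(A, F) = -12*A - 4*A/F (I(A, F) = -4*(A/F + A/(((½)*(1 - 3)/(-3)))) = -4*(A/F + A/(((½)*(-⅓)*(-2)))) = -4*(A/F + A/(⅓)) = -4*(A/F + A*3) = -4*(A/F + 3*A) = -4*(3*A + A/F) = -12*A - 4*A/F)
1/(J(-25, 16) + I(-16, 21)) = 1/((-1*16 + 2*(-25)) + (-12*(-16) - 4*(-16)/21)) = 1/((-16 - 50) + (192 - 4*(-16)*1/21)) = 1/(-66 + (192 + 64/21)) = 1/(-66 + 4096/21) = 1/(2710/21) = 21/2710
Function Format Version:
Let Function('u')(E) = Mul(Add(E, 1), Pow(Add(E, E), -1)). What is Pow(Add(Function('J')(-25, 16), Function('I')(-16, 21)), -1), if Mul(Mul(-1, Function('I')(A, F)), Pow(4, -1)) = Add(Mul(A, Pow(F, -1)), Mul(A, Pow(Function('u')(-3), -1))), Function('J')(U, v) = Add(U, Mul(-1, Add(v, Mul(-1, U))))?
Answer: Rational(21, 2710) ≈ 0.0077491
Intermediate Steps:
Function('u')(E) = Mul(Rational(1, 2), Pow(E, -1), Add(1, E)) (Function('u')(E) = Mul(Add(1, E), Pow(Mul(2, E), -1)) = Mul(Add(1, E), Mul(Rational(1, 2), Pow(E, -1))) = Mul(Rational(1, 2), Pow(E, -1), Add(1, E)))
Function('J')(U, v) = Add(Mul(-1, v), Mul(2, U)) (Function('J')(U, v) = Add(U, Add(U, Mul(-1, v))) = Add(Mul(-1, v), Mul(2, U)))
Function('I')(A, F) = Add(Mul(-12, A), Mul(-4, A, Pow(F, -1))) (Function('I')(A, F) = Mul(-4, Add(Mul(A, Pow(F, -1)), Mul(A, Pow(Mul(Rational(1, 2), Pow(-3, -1), Add(1, -3)), -1)))) = Mul(-4, Add(Mul(A, Pow(F, -1)), Mul(A, Pow(Mul(Rational(1, 2), Rational(-1, 3), -2), -1)))) = Mul(-4, Add(Mul(A, Pow(F, -1)), Mul(A, Pow(Rational(1, 3), -1)))) = Mul(-4, Add(Mul(A, Pow(F, -1)), Mul(A, 3))) = Mul(-4, Add(Mul(A, Pow(F, -1)), Mul(3, A))) = Mul(-4, Add(Mul(3, A), Mul(A, Pow(F, -1)))) = Add(Mul(-12, A), Mul(-4, A, Pow(F, -1))))
Pow(Add(Function('J')(-25, 16), Function('I')(-16, 21)), -1) = Pow(Add(Add(Mul(-1, 16), Mul(2, -25)), Add(Mul(-12, -16), Mul(-4, -16, Pow(21, -1)))), -1) = Pow(Add(Add(-16, -50), Add(192, Mul(-4, -16, Rational(1, 21)))), -1) = Pow(Add(-66, Add(192, Rational(64, 21))), -1) = Pow(Add(-66, Rational(4096, 21)), -1) = Pow(Rational(2710, 21), -1) = Rational(21, 2710)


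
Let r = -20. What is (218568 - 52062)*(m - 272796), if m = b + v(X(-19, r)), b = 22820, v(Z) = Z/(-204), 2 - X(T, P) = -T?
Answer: -83244979961/2 ≈ -4.1623e+10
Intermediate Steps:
X(T, P) = 2 + T (X(T, P) = 2 - (-1)*T = 2 + T)
v(Z) = -Z/204 (v(Z) = Z*(-1/204) = -Z/204)
m = 273841/12 (m = 22820 - (2 - 19)/204 = 22820 - 1/204*(-17) = 22820 + 1/12 = 273841/12 ≈ 22820.)
(218568 - 52062)*(m - 272796) = (218568 - 52062)*(273841/12 - 272796) = 166506*(-2999711/12) = -83244979961/2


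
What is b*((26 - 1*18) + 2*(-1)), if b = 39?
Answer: 234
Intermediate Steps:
b*((26 - 1*18) + 2*(-1)) = 39*((26 - 1*18) + 2*(-1)) = 39*((26 - 18) - 2) = 39*(8 - 2) = 39*6 = 234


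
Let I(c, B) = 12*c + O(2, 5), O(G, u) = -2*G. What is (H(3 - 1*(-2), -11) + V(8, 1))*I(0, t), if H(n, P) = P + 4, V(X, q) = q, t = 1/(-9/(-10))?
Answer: 24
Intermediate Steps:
t = 10/9 (t = 1/(-9*(-1/10)) = 1/(9/10) = 10/9 ≈ 1.1111)
H(n, P) = 4 + P
I(c, B) = -4 + 12*c (I(c, B) = 12*c - 2*2 = 12*c - 4 = -4 + 12*c)
(H(3 - 1*(-2), -11) + V(8, 1))*I(0, t) = ((4 - 11) + 1)*(-4 + 12*0) = (-7 + 1)*(-4 + 0) = -6*(-4) = 24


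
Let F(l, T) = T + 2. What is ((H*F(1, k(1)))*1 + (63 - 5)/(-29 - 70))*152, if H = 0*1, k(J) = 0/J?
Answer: -8816/99 ≈ -89.051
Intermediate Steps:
k(J) = 0
H = 0
F(l, T) = 2 + T
((H*F(1, k(1)))*1 + (63 - 5)/(-29 - 70))*152 = ((0*(2 + 0))*1 + (63 - 5)/(-29 - 70))*152 = ((0*2)*1 + 58/(-99))*152 = (0*1 + 58*(-1/99))*152 = (0 - 58/99)*152 = -58/99*152 = -8816/99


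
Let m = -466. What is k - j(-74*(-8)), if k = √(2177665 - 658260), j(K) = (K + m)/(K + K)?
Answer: -63/592 + √1519405 ≈ 1232.5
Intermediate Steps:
j(K) = (-466 + K)/(2*K) (j(K) = (K - 466)/(K + K) = (-466 + K)/((2*K)) = (-466 + K)*(1/(2*K)) = (-466 + K)/(2*K))
k = √1519405 ≈ 1232.6
k - j(-74*(-8)) = √1519405 - (-466 - 74*(-8))/(2*((-74*(-8)))) = √1519405 - (-466 + 592)/(2*592) = √1519405 - 126/(2*592) = √1519405 - 1*63/592 = √1519405 - 63/592 = -63/592 + √1519405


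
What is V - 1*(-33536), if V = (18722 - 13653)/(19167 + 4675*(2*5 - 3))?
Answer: 1740255181/51892 ≈ 33536.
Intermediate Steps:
V = 5069/51892 (V = 5069/(19167 + 4675*(10 - 3)) = 5069/(19167 + 4675*7) = 5069/(19167 + 32725) = 5069/51892 ≈ 0.097684)
V - 1*(-33536) = 5069/51892 - 1*(-33536) = 5069/51892 + 33536 = 1740255181/51892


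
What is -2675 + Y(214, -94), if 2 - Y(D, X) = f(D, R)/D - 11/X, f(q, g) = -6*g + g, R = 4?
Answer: -26885271/10058 ≈ -2673.0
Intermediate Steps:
f(q, g) = -5*g
Y(D, X) = 2 + 11/X + 20/D (Y(D, X) = 2 - ((-5*4)/D - 11/X) = 2 - (-20/D - 11/X) = 2 + (11/X + 20/D) = 2 + 11/X + 20/D)
-2675 + Y(214, -94) = -2675 + (2 + 11/(-94) + 20/214) = -2675 + (2 + 11*(-1/94) + 20*(1/214)) = -2675 + (2 - 11/94 + 10/107) = -2675 + 19879/10058 = -26885271/10058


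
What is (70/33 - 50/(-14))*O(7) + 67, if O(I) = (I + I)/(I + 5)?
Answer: 14581/198 ≈ 73.641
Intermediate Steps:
O(I) = 2*I/(5 + I) (O(I) = (2*I)/(5 + I) = 2*I/(5 + I))
(70/33 - 50/(-14))*O(7) + 67 = (70/33 - 50/(-14))*(2*7/(5 + 7)) + 67 = (70*(1/33) - 50*(-1/14))*(2*7/12) + 67 = (70/33 + 25/7)*(2*7*(1/12)) + 67 = (1315/231)*(7/6) + 67 = 1315/198 + 67 = 14581/198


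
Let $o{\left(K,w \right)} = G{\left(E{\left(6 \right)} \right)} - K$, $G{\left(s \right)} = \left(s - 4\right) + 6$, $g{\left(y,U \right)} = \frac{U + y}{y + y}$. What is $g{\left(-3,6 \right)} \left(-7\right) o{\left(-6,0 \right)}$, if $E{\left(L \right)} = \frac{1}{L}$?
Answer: $\frac{343}{12} \approx 28.583$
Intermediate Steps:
$g{\left(y,U \right)} = \frac{U + y}{2 y}$
$G{\left(s \right)} = 2 + s$ ($G{\left(s \right)} = \left(-4 + s\right) + 6 = 2 + s$)
$o{\left(K,w \right)} = \frac{13}{6} - K$ ($o{\left(K,w \right)} = \left(2 + \frac{1}{6}\right) - K = \frac{13}{6} - K$)
$g{\left(-3,6 \right)} \left(-7\right) o{\left(-6,0 \right)} = \frac{6 - 3}{2 \left(-3\right)} \left(-7\right) \left(\frac{13}{6} - -6\right) = \frac{1}{2} \left(- \frac{1}{3}\right) 3 \left(-7\right) \left(\frac{13}{6} + 6\right) = \left(- \frac{1}{2}\right) \left(-7\right) \frac{49}{6} = \frac{7}{2} \cdot \frac{49}{6} = \frac{343}{12}$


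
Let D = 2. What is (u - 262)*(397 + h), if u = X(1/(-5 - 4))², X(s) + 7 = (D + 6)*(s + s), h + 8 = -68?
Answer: -1602967/27 ≈ -59369.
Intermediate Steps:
h = -76 (h = -8 - 68 = -76)
X(s) = -7 + 16*s (X(s) = -7 + (2 + 6)*(s + s) = -7 + 8*(2*s) = -7 + 16*s)
u = 6241/81 (u = (-7 + 16/(-5 - 4))² = (-7 + 16/(-9))² = (-7 + 16*(-⅑))² = (-7 - 16/9)² = (-79/9)² = 6241/81 ≈ 77.049)
(u - 262)*(397 + h) = (6241/81 - 262)*(397 - 76) = -14981/81*321 = -1602967/27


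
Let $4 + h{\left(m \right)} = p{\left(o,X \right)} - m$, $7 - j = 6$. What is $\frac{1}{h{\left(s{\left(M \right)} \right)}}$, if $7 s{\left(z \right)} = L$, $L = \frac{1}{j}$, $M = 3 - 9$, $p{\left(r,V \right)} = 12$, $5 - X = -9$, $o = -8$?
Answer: $\frac{7}{55} \approx 0.12727$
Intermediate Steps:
$X = 14$ ($X = 5 - -9 = 5 + 9 = 14$)
$j = 1$ ($j = 7 - 6 = 1$)
$M = -6$ ($M = 3 - 9 = -6$)
$L = 1$ ($L = 1^{-1} = 1$)
$s{\left(z \right)} = \frac{1}{7}$ ($s{\left(z \right)} = \frac{1}{7} \cdot 1 = \frac{1}{7}$)
$h{\left(m \right)} = 8 - m$ ($h{\left(m \right)} = -4 - \left(-12 + m\right) = 8 - m$)
$\frac{1}{h{\left(s{\left(M \right)} \right)}} = \frac{1}{8 - \frac{1}{7}} = \frac{1}{\frac{55}{7}} = \frac{7}{55}$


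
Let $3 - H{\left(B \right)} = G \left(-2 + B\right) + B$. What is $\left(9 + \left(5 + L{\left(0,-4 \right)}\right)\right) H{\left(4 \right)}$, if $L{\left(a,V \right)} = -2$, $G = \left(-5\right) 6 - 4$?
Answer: $804$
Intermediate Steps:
$G = -34$ ($G = -30 - 4 = -34$)
$H{\left(B \right)} = -65 + 33 B$ ($H{\left(B \right)} = 3 - \left(- 34 \left(-2 + B\right) + B\right) = 3 - \left(\left(68 - 34 B\right) + B\right) = 3 - \left(68 - 33 B\right) = 3 + \left(-68 + 33 B\right) = -65 + 33 B$)
$\left(9 + \left(5 + L{\left(0,-4 \right)}\right)\right) H{\left(4 \right)} = \left(9 + \left(5 - 2\right)\right) \left(-65 + 33 \cdot 4\right) = \left(9 + 3\right) \left(-65 + 132\right) = 12 \cdot 67 = 804$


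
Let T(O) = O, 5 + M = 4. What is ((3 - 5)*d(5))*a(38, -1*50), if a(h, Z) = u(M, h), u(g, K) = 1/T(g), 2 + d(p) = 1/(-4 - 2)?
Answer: -13/3 ≈ -4.3333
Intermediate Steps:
M = -1 (M = -5 + 4 = -1)
d(p) = -13/6 (d(p) = -2 + 1/(-4 - 2) = -2 + 1/(-6) = -2 - 1/6 = -13/6)
u(g, K) = 1/g
a(h, Z) = -1 (a(h, Z) = 1/(-1) = -1)
((3 - 5)*d(5))*a(38, -1*50) = ((3 - 5)*(-13/6))*(-1) = -2*(-13/6)*(-1) = (13/3)*(-1) = -13/3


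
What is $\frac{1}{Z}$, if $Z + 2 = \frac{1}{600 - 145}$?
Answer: $- \frac{455}{909} \approx -0.50055$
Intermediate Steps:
$Z = - \frac{909}{455}$ ($Z = -2 + \frac{1}{600 - 145} = -2 + \frac{1}{455} = - \frac{909}{455} \approx -1.9978$)
$\frac{1}{Z} = \frac{1}{- \frac{909}{455}} = - \frac{455}{909}$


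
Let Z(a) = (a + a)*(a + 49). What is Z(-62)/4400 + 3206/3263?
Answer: 4841589/3589300 ≈ 1.3489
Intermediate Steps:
Z(a) = 2*a*(49 + a) (Z(a) = (2*a)*(49 + a) = 2*a*(49 + a))
Z(-62)/4400 + 3206/3263 = (2*(-62)*(49 - 62))/4400 + 3206/3263 = (2*(-62)*(-13))*(1/4400) + 3206*(1/3263) = 1612*(1/4400) + 3206/3263 = 403/1100 + 3206/3263 = 4841589/3589300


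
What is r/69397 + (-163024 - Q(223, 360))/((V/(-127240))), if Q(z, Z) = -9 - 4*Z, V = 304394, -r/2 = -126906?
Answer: 713398255320464/10562015209 ≈ 67544.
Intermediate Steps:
r = 253812 (r = -2*(-126906) = 253812)
r/69397 + (-163024 - Q(223, 360))/((V/(-127240))) = 253812/69397 + (-163024 - (-9 - 4*360))/((304394/(-127240))) = 253812*(1/69397) + (-163024 - (-9 - 1440))/((304394*(-1/127240))) = 253812/69397 + (-163024 - 1*(-1449))/(-152197/63620) = 253812/69397 + (-163024 + 1449)*(-63620/152197) = 253812/69397 - 161575*(-63620/152197) = 253812/69397 + 10279401500/152197 = 713398255320464/10562015209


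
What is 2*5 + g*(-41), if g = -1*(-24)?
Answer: -974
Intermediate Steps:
g = 24
2*5 + g*(-41) = 2*5 + 24*(-41) = 10 - 984 = -974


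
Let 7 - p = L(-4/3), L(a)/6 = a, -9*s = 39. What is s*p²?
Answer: -975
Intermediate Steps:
s = -13/3 (s = -⅑*39 = -13/3 ≈ -4.3333)
L(a) = 6*a
p = 15 (p = 7 - 6*(-4/3) = 7 - 6*(-4*⅓) = 7 - 6*(-4)/3 = 7 - 1*(-8) = 7 + 8 = 15)
s*p² = -13/3*15² = -13/3*225 = -975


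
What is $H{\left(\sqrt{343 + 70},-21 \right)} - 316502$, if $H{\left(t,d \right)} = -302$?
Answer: $-316804$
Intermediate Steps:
$H{\left(\sqrt{343 + 70},-21 \right)} - 316502 = -302 - 316502 = -316804$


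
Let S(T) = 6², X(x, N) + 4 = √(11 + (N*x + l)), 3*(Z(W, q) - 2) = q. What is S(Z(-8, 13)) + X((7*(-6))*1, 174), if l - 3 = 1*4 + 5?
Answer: 32 + I*√7285 ≈ 32.0 + 85.352*I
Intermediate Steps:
l = 12 (l = 3 + (1*4 + 5) = 3 + (4 + 5) = 3 + 9 = 12)
Z(W, q) = 2 + q/3
X(x, N) = -4 + √(23 + N*x) (X(x, N) = -4 + √(11 + (N*x + 12)) = -4 + √(11 + (12 + N*x)) = -4 + √(23 + N*x))
S(T) = 36
S(Z(-8, 13)) + X((7*(-6))*1, 174) = 36 + (-4 + √(23 + 174*((7*(-6))*1))) = 36 + (-4 + √(23 + 174*(-42*1))) = 36 + (-4 + √(23 + 174*(-42))) = 36 + (-4 + √(23 - 7308)) = 36 + (-4 + √(-7285)) = 36 + (-4 + I*√7285) = 32 + I*√7285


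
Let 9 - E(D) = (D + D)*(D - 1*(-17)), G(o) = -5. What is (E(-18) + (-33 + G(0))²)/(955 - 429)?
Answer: 1417/526 ≈ 2.6939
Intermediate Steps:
E(D) = 9 - 2*D*(17 + D) (E(D) = 9 - (D + D)*(D - 1*(-17)) = 9 - 2*D*(D + 17) = 9 - 2*D*(17 + D))
(E(-18) + (-33 + G(0))²)/(955 - 429) = ((9 - 34*(-18) - 2*(-18)²) + (-33 - 5)²)/(955 - 429) = ((9 + 612 - 2*324) + (-38)²)/526 = ((9 + 612 - 648) + 1444)*(1/526) = (-27 + 1444)*(1/526) = 1417*(1/526) = 1417/526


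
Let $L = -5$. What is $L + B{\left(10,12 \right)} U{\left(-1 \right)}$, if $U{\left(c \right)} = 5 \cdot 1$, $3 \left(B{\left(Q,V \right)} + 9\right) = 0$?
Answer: $-50$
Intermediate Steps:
$B{\left(Q,V \right)} = -9$ ($B{\left(Q,V \right)} = -9 + \frac{1}{3} \cdot 0 = -9 + 0 = -9$)
$U{\left(c \right)} = 5$
$L + B{\left(10,12 \right)} U{\left(-1 \right)} = -5 - 45 = -50$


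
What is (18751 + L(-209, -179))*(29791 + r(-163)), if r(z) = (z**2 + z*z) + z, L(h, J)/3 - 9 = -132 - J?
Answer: 1565849954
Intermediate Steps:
L(h, J) = -369 - 3*J (L(h, J) = 27 + 3*(-132 - J) = 27 + (-396 - 3*J) = -369 - 3*J)
r(z) = z + 2*z**2 (r(z) = (z**2 + z**2) + z = 2*z**2 + z = z + 2*z**2)
(18751 + L(-209, -179))*(29791 + r(-163)) = (18751 + (-369 - 3*(-179)))*(29791 - 163*(1 + 2*(-163))) = (18751 + (-369 + 537))*(29791 - 163*(1 - 326)) = (18751 + 168)*(29791 - 163*(-325)) = 18919*(29791 + 52975) = 18919*82766 = 1565849954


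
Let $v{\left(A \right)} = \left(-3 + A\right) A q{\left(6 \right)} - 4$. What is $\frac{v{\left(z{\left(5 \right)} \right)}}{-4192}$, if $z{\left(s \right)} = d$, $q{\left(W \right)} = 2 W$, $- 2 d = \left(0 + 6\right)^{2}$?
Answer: $- \frac{1133}{1048} \approx -1.0811$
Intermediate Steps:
$d = -18$ ($d = - \frac{\left(0 + 6\right)^{2}}{2} = - \frac{6^{2}}{2} = \left(- \frac{1}{2}\right) 36 = -18$)
$z{\left(s \right)} = -18$
$v{\left(A \right)} = -4 + 12 A \left(-3 + A\right)$ ($v{\left(A \right)} = \left(-3 + A\right) A 2 \cdot 6 - 4 = A \left(-3 + A\right) 12 - 4 = 12 A \left(-3 + A\right) - 4 = -4 + 12 A \left(-3 + A\right)$)
$\frac{v{\left(z{\left(5 \right)} \right)}}{-4192} = \frac{-4 - -648 + 12 \left(-18\right)^{2}}{-4192} = \left(-4 + 648 + 12 \cdot 324\right) \left(- \frac{1}{4192}\right) = \left(-4 + 648 + 3888\right) \left(- \frac{1}{4192}\right) = 4532 \left(- \frac{1}{4192}\right) = - \frac{1133}{1048}$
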